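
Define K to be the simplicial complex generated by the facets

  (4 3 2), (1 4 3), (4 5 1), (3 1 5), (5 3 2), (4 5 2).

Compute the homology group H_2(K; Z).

H_2 ≅ Z.

Take the total order 1 < 2 < 3 < 4 < 5 on the vertex set. Then K (dimension 2) consists of the simplices:

  0-simplices (5): [1], [2], [3], [4], [5]
  1-simplices (9): [1,3], [1,4], [1,5], [2,3], [2,4], [2,5], [3,4], [3,5], [4,5]
  2-simplices (6): [1,3,4], [1,3,5], [1,4,5], [2,3,4], [2,3,5], [2,4,5]

giving chain groups C_0 ≅ Z^5, C_1 ≅ Z^9, C_2 ≅ Z^6.

Boundary ∂_1: C_1 → C_0 is given by ∂[p,q] = [q] − [p].
As a 5×9 matrix over Z this has rank 4, with invariant factors (1,1,1,1).

Boundary ∂_2: C_2 → C_1 maps a triangle to the signed sum of its edges. For instance
  ∂[2,3,4] = [3,4] − [2,4] + [2,3],
  ∂[2,3,5] = [3,5] − [2,5] + [2,3].
This gives a 9×6 integer matrix of rank 5; reducing to Smith normal form yields diagonal entries (1,1,1,1,1).

From H_k ≅ ker(∂_k) / im(∂_{k+1}) we obtain:

  H_2: rank ker ∂_2 − rank ∂_3 = (6 − 5) − 0 = 1, and there is no ∂_3, so H_2 = Z.

(K is a triangulation of the 2-sphere S^2.)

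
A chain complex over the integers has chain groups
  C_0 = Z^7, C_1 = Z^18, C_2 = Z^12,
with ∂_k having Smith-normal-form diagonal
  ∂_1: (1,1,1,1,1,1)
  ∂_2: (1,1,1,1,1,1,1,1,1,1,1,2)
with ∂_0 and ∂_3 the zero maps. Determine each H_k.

H_0 ≅ Z,  H_1 ≅ Z_2,  H_2 = 0.

H_0: b_0 = 7 − 0 − 6 = 1; torsion from ∂_1 factors > 1: none. So H_0 ≅ Z.
H_1: b_1 = 18 − 6 − 12 = 0; torsion from ∂_2 factors > 1: [2]. So H_1 ≅ Z_2.
H_2: b_2 = 12 − 12 − 0 = 0; torsion from ∂_3 factors > 1: none. So H_2 ≅ 0.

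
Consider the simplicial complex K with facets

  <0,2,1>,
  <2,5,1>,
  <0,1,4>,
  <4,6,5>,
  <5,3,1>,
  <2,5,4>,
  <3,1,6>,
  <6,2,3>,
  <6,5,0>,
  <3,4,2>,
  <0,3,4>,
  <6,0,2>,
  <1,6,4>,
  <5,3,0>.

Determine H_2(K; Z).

Take the total order 0 < 1 < 2 < 3 < 4 < 5 < 6 on the vertex set. Then K (dimension 2) consists of the simplices:

  0-simplices (7): [0], [1], [2], [3], [4], [5], [6]
  1-simplices (21): [0,1], [0,2], [0,3], [0,4], [0,5], [0,6], [1,2], [1,3], [1,4], [1,5], [1,6], [2,3], [2,4], [2,5], [2,6], [3,4], [3,5], [3,6], [4,5], [4,6], [5,6]
  2-simplices (14): [0,1,2], [0,1,4], [0,2,6], [0,3,4], [0,3,5], [0,5,6], [1,2,5], [1,3,5], [1,3,6], [1,4,6], [2,3,4], [2,3,6], [2,4,5], [4,5,6]

Hence C_0 ≅ Z^7, C_1 ≅ Z^21, C_2 ≅ Z^14.

The boundary map ∂_1: C_1 → C_0 maps an edge to its endpoints' difference, ∂[p,q] = q − p.
The 7×21 boundary matrix has rank 6 and Smith normal form diag(1,1,1,1,1,1).

∂_2: C_2 → C_1 sends each 2-simplex [p,q,r] to [q,r] − [p,r] + [p,q]. For instance
  ∂[4,5,6] = [5,6] − [4,6] + [4,5],
  ∂[1,3,6] = [3,6] − [1,6] + [1,3].
As a 21×14 matrix over Z this has rank 13, with invariant factors (1,1,1,1,1,1,1,1,1,1,1,1,1).

Now H_k = ker ∂_k / im ∂_{k+1}, so:

  H_2: rank ker ∂_2 − rank ∂_3 = (14 − 13) − 0 = 1, and there is no ∂_3, so H_2 ≅ Z.

(K is a triangulation of the torus T^2.)

H_2 ≅ Z.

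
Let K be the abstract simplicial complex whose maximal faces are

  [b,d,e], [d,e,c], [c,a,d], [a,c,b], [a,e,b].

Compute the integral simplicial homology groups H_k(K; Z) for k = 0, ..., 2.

H_0 ≅ Z,  H_1 ≅ Z,  H_2 = 0.

Order the vertices as a < b < c < d < e. Listing each simplex with vertices in this order, K has dimension 2 with simplices:

  0-simplices (5): a, b, c, d, e
  1-simplices (10): ab, ac, ad, ae, bc, bd, be, cd, ce, de
  2-simplices (5): abc, abe, acd, bde, cde

giving chain groups C_0 ≅ Z^5, C_1 ≅ Z^10, C_2 ≅ Z^5.

∂_1: C_1 → C_0 maps an edge to its endpoints' difference, ∂[p,q] = q − p. For instance
  ∂ce = e − c.
This gives a 5×10 integer matrix of rank 4; reducing to Smith normal form yields diagonal entries (1,1,1,1).

The boundary map ∂_2: C_2 → C_1 sends each 2-simplex [p,q,r] to [q,r] − [p,r] + [p,q]. For instance
  ∂acd = cd − ad + ac,
  ∂bde = de − be + bd.
This gives a 10×5 integer matrix of rank 5; reducing to Smith normal form yields diagonal entries (1,1,1,1,1).

Computing H_k = (kernel of ∂_k) / (image of ∂_{k+1}):

  H_0: rank C_0 − rank ∂_1 = 5 − 4 = 1, and the invariant factors of ∂_1 are all 1, so H_0 = Z.
  H_1: rank ker ∂_1 − rank ∂_2 = (10 − 4) − 5 = 1, and the invariant factors of ∂_2 are all 1, so H_1 = Z.
  H_2: rank ker ∂_2 − rank ∂_3 = (5 − 5) − 0 = 0, and there is no ∂_3, so H_2 = 0.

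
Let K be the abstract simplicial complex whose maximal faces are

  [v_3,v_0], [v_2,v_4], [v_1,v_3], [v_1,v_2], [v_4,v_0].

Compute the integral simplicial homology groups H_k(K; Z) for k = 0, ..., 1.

H_0 ≅ Z,  H_1 ≅ Z.

We work with the vertex ordering v_0 < v_1 < v_2 < v_3 < v_4. The simplices of K, each written with vertices in increasing order, are:

  0-simplices (5): [v_0], [v_1], [v_2], [v_3], [v_4]
  1-simplices (5): [v_0,v_3], [v_0,v_4], [v_1,v_2], [v_1,v_3], [v_2,v_4]

giving chain groups C_0 ≅ Z^5, C_1 ≅ Z^5.

∂_1: C_1 → C_0 sends each edge [p,q] (with p < q) to q − p. For instance
  ∂[v_2,v_4] = [v_4] − [v_2].
This gives a 5×5 integer matrix of rank 4; reducing to Smith normal form yields diagonal entries (1,1,1,1).

From H_k ≅ ker(∂_k) / im(∂_{k+1}) we obtain:

  H_0: rank C_0 − rank ∂_1 = 5 − 4 = 1, and the invariant factors of ∂_1 are all 1, so H_0 ≅ Z.
  H_1: rank ker ∂_1 − rank ∂_2 = (5 − 4) − 0 = 1, and there is no ∂_2, so H_1 ≅ Z.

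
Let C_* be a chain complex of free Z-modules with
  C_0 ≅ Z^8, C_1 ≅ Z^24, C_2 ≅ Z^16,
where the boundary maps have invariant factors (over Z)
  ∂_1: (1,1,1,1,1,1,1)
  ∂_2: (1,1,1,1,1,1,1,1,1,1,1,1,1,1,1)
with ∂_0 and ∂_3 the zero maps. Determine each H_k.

H_0 ≅ Z,  H_1 ≅ Z^2,  H_2 ≅ Z.

H_0: b_0 = 8 − 0 − 7 = 1; torsion from ∂_1 factors > 1: none. So H_0 ≅ Z.
H_1: b_1 = 24 − 7 − 15 = 2; torsion from ∂_2 factors > 1: none. So H_1 ≅ Z^2.
H_2: b_2 = 16 − 15 − 0 = 1; torsion from ∂_3 factors > 1: none. So H_2 ≅ Z.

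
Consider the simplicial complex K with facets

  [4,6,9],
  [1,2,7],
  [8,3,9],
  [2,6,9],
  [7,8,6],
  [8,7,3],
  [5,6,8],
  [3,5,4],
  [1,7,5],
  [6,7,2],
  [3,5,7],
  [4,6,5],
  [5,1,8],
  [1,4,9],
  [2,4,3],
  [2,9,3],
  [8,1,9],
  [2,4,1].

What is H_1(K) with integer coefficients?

Fix the vertex order 1 < 2 < 3 < 4 < 5 < 6 < 7 < 8 < 9 and write every simplex with vertices in increasing order. Then dim K = 2 and the simplices of K are:

  0-simplices (9): [1], [2], [3], [4], [5], [6], [7], [8], [9]
  1-simplices (27): (27 of them)
  2-simplices (18): [1,2,4], [1,2,7], [1,4,9], [1,5,7], [1,5,8], [1,8,9], [2,3,4], [2,3,9], [2,6,7], [2,6,9], [3,4,5], [3,5,7], [3,7,8], [3,8,9], [4,5,6], [4,6,9], [5,6,8], [6,7,8]

giving chain groups C_0 ≅ Z^9, C_1 ≅ Z^27, C_2 ≅ Z^18.

∂_1: C_1 → C_0 is given by ∂[p,q] = [q] − [p].
As a 9×27 matrix over Z this has rank 8, with invariant factors (1,1,1,1,1,1,1,1).

The boundary map ∂_2: C_2 → C_1 sends each 2-simplex [p,q,r] to [q,r] − [p,r] + [p,q]. For instance
  ∂[1,5,7] = [5,7] − [1,7] + [1,5],
  ∂[6,7,8] = [7,8] − [6,8] + [6,7].
The 27×18 boundary matrix has rank 18 and Smith normal form diag(1,1,1,1,1,1,1,1,1,1,1,1,1,1,1,1,1,2).

Computing H_k = (kernel of ∂_k) / (image of ∂_{k+1}):

  H_1: rank ker ∂_1 − rank ∂_2 = (27 − 8) − 18 = 1, and ∂_2 has invariant factor 2 > 1, so H_1 = Z ⊕ Z/2Z.

(K is a triangulation of the Klein bottle.)

H_1 = Z ⊕ Z/2Z.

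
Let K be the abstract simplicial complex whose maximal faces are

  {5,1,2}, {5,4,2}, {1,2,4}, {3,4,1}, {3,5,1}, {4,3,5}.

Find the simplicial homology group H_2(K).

Fix the vertex order 1 < 2 < 3 < 4 < 5 and write every simplex with vertices in increasing order. Then dim K = 2 and the simplices of K are:

  0-simplices (5): [1], [2], [3], [4], [5]
  1-simplices (9): [1,2], [1,3], [1,4], [1,5], [2,4], [2,5], [3,4], [3,5], [4,5]
  2-simplices (6): [1,2,4], [1,2,5], [1,3,4], [1,3,5], [2,4,5], [3,4,5]

so the chain groups are C_0 ≅ Z^5, C_1 ≅ Z^9, C_2 ≅ Z^6.

∂_1: C_1 → C_0 sends each edge [p,q] (with p < q) to q − p.
As a 5×9 matrix over Z this has rank 4, with invariant factors (1,1,1,1).

∂_2: C_2 → C_1 maps a triangle to the signed sum of its edges. For instance
  ∂[1,2,4] = [2,4] − [1,4] + [1,2],
  ∂[1,2,5] = [2,5] − [1,5] + [1,2].
As a 9×6 matrix over Z this has rank 5, with invariant factors (1,1,1,1,1).

Computing H_k = (kernel of ∂_k) / (image of ∂_{k+1}):

  H_2: rank ker ∂_2 − rank ∂_3 = (6 − 5) − 0 = 1, and there is no ∂_3, so H_2 ≅ Z.

H_2 = Z.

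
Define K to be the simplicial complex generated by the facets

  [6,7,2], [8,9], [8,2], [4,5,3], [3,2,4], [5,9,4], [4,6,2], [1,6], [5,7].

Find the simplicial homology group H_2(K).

H_2 ≅ 0.

Order the vertices as 1 < 2 < 3 < 4 < 5 < 6 < 7 < 8 < 9. Listing each simplex with vertices in this order, K has dimension 2 with simplices:

  0-simplices (9): [1], [2], [3], [4], [5], [6], [7], [8], [9]
  1-simplices (15): [1,6], [2,3], [2,4], [2,6], [2,7], [2,8], [3,4], [3,5], [4,5], [4,6], [4,9], [5,7], [5,9], [6,7], [8,9]
  2-simplices (5): [2,3,4], [2,4,6], [2,6,7], [3,4,5], [4,5,9]

so the chain groups are C_0 ≅ Z^9, C_1 ≅ Z^15, C_2 ≅ Z^5.

The boundary map ∂_1: C_1 → C_0 sends each edge [p,q] (with p < q) to q − p. For instance
  ∂[2,7] = [7] − [2].
The 9×15 boundary matrix has rank 8 and Smith normal form diag(1,1,1,1,1,1,1,1).

∂_2: C_2 → C_1 sends each 2-simplex [p,q,r] to [q,r] − [p,r] + [p,q]. For instance
  ∂[2,6,7] = [6,7] − [2,7] + [2,6],
  ∂[2,4,6] = [4,6] − [2,6] + [2,4].
This gives a 15×5 integer matrix of rank 5; reducing to Smith normal form yields diagonal entries (1,1,1,1,1).

Computing H_k = (kernel of ∂_k) / (image of ∂_{k+1}):

  H_2: rank ker ∂_2 − rank ∂_3 = (5 − 5) − 0 = 0, and there is no ∂_3, so H_2 ≅ 0.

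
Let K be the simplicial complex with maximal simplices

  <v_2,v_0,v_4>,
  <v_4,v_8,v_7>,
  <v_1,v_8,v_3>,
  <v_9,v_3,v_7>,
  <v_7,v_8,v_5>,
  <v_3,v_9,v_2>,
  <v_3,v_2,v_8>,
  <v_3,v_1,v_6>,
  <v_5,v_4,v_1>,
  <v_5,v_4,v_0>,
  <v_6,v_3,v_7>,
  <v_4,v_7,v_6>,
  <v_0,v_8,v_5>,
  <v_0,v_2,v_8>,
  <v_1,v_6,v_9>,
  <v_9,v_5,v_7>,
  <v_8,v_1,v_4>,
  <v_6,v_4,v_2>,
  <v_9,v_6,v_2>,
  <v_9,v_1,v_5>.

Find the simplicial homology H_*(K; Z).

H_0 ≅ Z,  H_1 ≅ Z ⊕ Z_2,  H_2 = 0.

Take the total order v_0 < v_1 < v_2 < v_3 < v_4 < v_5 < v_6 < v_7 < v_8 < v_9 on the vertex set. Then K (dimension 2) consists of the simplices:

  0-simplices (10): [v_0], [v_1], [v_2], [v_3], [v_4], [v_5], [v_6], [v_7], [v_8], [v_9]
  1-simplices (30): (30 of them)
  2-simplices (20): (20 of them)

so the chain groups are C_0 ≅ Z^10, C_1 ≅ Z^30, C_2 ≅ Z^20.

∂_1: C_1 → C_0 maps an edge to its endpoints' difference, ∂[p,q] = q − p. For instance
  ∂[v_3,v_8] = [v_8] − [v_3].
The resulting 10×30 matrix has rank 9, and its Smith normal form has invariant factors (1,1,1,1,1,1,1,1,1).

The boundary map ∂_2: C_2 → C_1 acts by ∂[p,q,r] = [q,r] − [p,r] + [p,q]. For instance
  ∂[v_1,v_4,v_5] = [v_4,v_5] − [v_1,v_5] + [v_1,v_4],
  ∂[v_1,v_3,v_6] = [v_3,v_6] − [v_1,v_6] + [v_1,v_3].
The 30×20 boundary matrix has rank 20 and Smith normal form diag(1,1,1,1,1,1,1,1,1,1,1,1,1,1,1,1,1,1,1,2).

Reading off H_k = ker ∂_k / im ∂_{k+1}:

  H_0: rank C_0 − rank ∂_1 = 10 − 9 = 1, and the invariant factors of ∂_1 are all 1, so H_0 = Z.
  H_1: rank ker ∂_1 − rank ∂_2 = (30 − 9) − 20 = 1, and ∂_2 has invariant factor 2 > 1, so H_1 = Z ⊕ Z_2.
  H_2: rank ker ∂_2 − rank ∂_3 = (20 − 20) − 0 = 0, and there is no ∂_3, so H_2 = 0.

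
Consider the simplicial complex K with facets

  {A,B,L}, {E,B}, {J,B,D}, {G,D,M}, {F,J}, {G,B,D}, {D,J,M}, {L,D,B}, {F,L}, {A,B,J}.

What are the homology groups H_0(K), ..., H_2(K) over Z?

H_0 = Z,  H_1 = Z,  H_2 = 0.

We work with the vertex ordering A < B < D < E < F < G < J < L < M. The simplices of K, each written with vertices in increasing order, are:

  0-simplices (9): A, B, D, E, F, G, J, L, M
  1-simplices (16): AB, AJ, AL, BD, BE, BG, BJ, BL, DG, DJ, DL, DM, FJ, FL, GM, JM
  2-simplices (7): ABJ, ABL, BDG, BDJ, BDL, DGM, DJM

Hence C_0 ≅ Z^9, C_1 ≅ Z^16, C_2 ≅ Z^7.

∂_1: C_1 → C_0 maps an edge to its endpoints' difference, ∂[p,q] = q − p. For instance
  ∂JM = M − J.
The resulting 9×16 matrix has rank 8, and its Smith normal form has invariant factors (1,1,1,1,1,1,1,1).

Boundary ∂_2: C_2 → C_1 acts by ∂[p,q,r] = [q,r] − [p,r] + [p,q]. For instance
  ∂BDL = DL − BL + BD,
  ∂BDG = DG − BG + BD.
The 16×7 boundary matrix has rank 7 and Smith normal form diag(1,1,1,1,1,1,1).

Computing H_k = (kernel of ∂_k) / (image of ∂_{k+1}):

  H_0: rank C_0 − rank ∂_1 = 9 − 8 = 1, and the invariant factors of ∂_1 are all 1, so H_0 = Z.
  H_1: rank ker ∂_1 − rank ∂_2 = (16 − 8) − 7 = 1, and the invariant factors of ∂_2 are all 1, so H_1 = Z.
  H_2: rank ker ∂_2 − rank ∂_3 = (7 − 7) − 0 = 0, and there is no ∂_3, so H_2 = 0.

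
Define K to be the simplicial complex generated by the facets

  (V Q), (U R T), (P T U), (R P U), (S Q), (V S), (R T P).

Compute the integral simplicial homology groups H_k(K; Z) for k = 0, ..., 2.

Fix the vertex order P < Q < R < S < T < U < V and write every simplex with vertices in increasing order. Then dim K = 2 and the simplices of K are:

  0-simplices (7): P, Q, R, S, T, U, V
  1-simplices (9): PR, PT, PU, QS, QV, RT, RU, SV, TU
  2-simplices (4): PRT, PRU, PTU, RTU

so the chain groups are C_0 ≅ Z^7, C_1 ≅ Z^9, C_2 ≅ Z^4.

∂_1: C_1 → C_0 sends each edge [p,q] (with p < q) to q − p. For instance
  ∂PT = T − P.
This gives a 7×9 integer matrix of rank 5; reducing to Smith normal form yields diagonal entries (1,1,1,1,1).

The boundary map ∂_2: C_2 → C_1 maps a triangle to the signed sum of its edges. For instance
  ∂RTU = TU − RU + RT,
  ∂PRU = RU − PU + PR.
The 9×4 boundary matrix has rank 3 and Smith normal form diag(1,1,1).

Reading off H_k = ker ∂_k / im ∂_{k+1}:

  H_0: rank C_0 − rank ∂_1 = 7 − 5 = 2, and the invariant factors of ∂_1 are all 1, so H_0 = Z^2.
  H_1: rank ker ∂_1 − rank ∂_2 = (9 − 5) − 3 = 1, and the invariant factors of ∂_2 are all 1, so H_1 = Z.
  H_2: rank ker ∂_2 − rank ∂_3 = (4 − 3) − 0 = 1, and there is no ∂_3, so H_2 = Z.

As a check, the Euler characteristic is 7 − 9 + 4 = 2, which agrees with 2 − 1 + 1 = 2.

H_0 ≅ Z^2,  H_1 ≅ Z,  H_2 ≅ Z.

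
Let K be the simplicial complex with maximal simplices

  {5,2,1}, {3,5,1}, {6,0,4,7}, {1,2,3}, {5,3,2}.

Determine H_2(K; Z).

K has 8 vertices, 12 edges, 8 triangles, 1 3-simplex.
rank ∂_2 = 6, rank ∂_3 = 1 ⇒ b_2 = 8 − 6 − 1 = 1; all invariant factors of ∂_3 are 1 so no torsion. So H_2 ≅ Z.

H_2 = Z.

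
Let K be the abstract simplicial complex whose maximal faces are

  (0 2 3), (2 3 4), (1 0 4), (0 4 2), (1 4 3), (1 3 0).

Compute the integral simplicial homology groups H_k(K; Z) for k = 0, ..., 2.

H_0 = Z,  H_1 = 0,  H_2 = Z.

K has 5 vertices, 9 edges, 6 triangles.
rank ∂_0 = 0, rank ∂_1 = 4 ⇒ b_0 = 5 − 0 − 4 = 1; all invariant factors of ∂_1 are 1 so no torsion. So H_0 ≅ Z.
rank ∂_1 = 4, rank ∂_2 = 5 ⇒ b_1 = 9 − 4 − 5 = 0; all invariant factors of ∂_2 are 1 so no torsion. So H_1 ≅ 0.
rank ∂_2 = 5, rank ∂_3 = 0 ⇒ b_2 = 6 − 5 − 0 = 1. So H_2 ≅ Z.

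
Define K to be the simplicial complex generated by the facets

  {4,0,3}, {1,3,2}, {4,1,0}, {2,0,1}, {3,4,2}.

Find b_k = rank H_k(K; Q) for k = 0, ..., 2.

K has 5 vertices, 10 edges, 5 triangles.
rank ∂_0 = 0, rank ∂_1 = 4 ⇒ b_0 = 5 − 0 − 4 = 1; all invariant factors of ∂_1 are 1 so no torsion. So H_0 = Z.
rank ∂_1 = 4, rank ∂_2 = 5 ⇒ b_1 = 10 − 4 − 5 = 1; all invariant factors of ∂_2 are 1 so no torsion. So H_1 = Z.
rank ∂_2 = 5, rank ∂_3 = 0 ⇒ b_2 = 5 − 5 − 0 = 0. So H_2 = 0.

b_0 = 1, b_1 = 1, b_2 = 0.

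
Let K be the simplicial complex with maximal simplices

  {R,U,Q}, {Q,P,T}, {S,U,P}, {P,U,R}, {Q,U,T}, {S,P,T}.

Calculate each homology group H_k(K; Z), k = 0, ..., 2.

H_0 ≅ Z,  H_1 ≅ Z,  H_2 = 0.

Fix the vertex order P < Q < R < S < T < U and write every simplex with vertices in increasing order. Then dim K = 2 and the simplices of K are:

  0-simplices (6): P, Q, R, S, T, U
  1-simplices (12): PQ, PR, PS, PT, PU, QR, QT, QU, RU, ST, SU, TU
  2-simplices (6): PQT, PRU, PST, PSU, QRU, QTU

giving chain groups C_0 ≅ Z^6, C_1 ≅ Z^12, C_2 ≅ Z^6.

∂_1: C_1 → C_0 sends each edge [p,q] (with p < q) to q − p. For instance
  ∂SU = U − S.
The resulting 6×12 matrix has rank 5, and its Smith normal form has invariant factors (1,1,1,1,1).

∂_2: C_2 → C_1 maps a triangle to the signed sum of its edges. For instance
  ∂QTU = TU − QU + QT,
  ∂PSU = SU − PU + PS.
The resulting 12×6 matrix has rank 6, and its Smith normal form has invariant factors (1,1,1,1,1,1).

Computing H_k = (kernel of ∂_k) / (image of ∂_{k+1}):

  H_0: rank C_0 − rank ∂_1 = 6 − 5 = 1, and the invariant factors of ∂_1 are all 1, so H_0 ≅ Z.
  H_1: rank ker ∂_1 − rank ∂_2 = (12 − 5) − 6 = 1, and the invariant factors of ∂_2 are all 1, so H_1 ≅ Z.
  H_2: rank ker ∂_2 − rank ∂_3 = (6 − 6) − 0 = 0, and there is no ∂_3, so H_2 ≅ 0.

(K is a triangulation of the cylinder S^1 x I.)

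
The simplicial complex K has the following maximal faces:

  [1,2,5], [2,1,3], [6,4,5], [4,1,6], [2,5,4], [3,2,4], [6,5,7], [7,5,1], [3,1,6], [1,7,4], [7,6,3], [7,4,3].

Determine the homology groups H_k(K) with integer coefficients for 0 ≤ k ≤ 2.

We work with the vertex ordering 1 < 2 < 3 < 4 < 5 < 6 < 7. The simplices of K, each written with vertices in increasing order, are:

  0-simplices (7): [1], [2], [3], [4], [5], [6], [7]
  1-simplices (18): [1,2], [1,3], [1,4], [1,5], [1,6], [1,7], [2,3], [2,4], [2,5], [3,4], [3,6], [3,7], [4,5], [4,6], [4,7], [5,6], [5,7], [6,7]
  2-simplices (12): [1,2,3], [1,2,5], [1,3,6], [1,4,6], [1,4,7], [1,5,7], [2,3,4], [2,4,5], [3,4,7], [3,6,7], [4,5,6], [5,6,7]

Hence C_0 ≅ Z^7, C_1 ≅ Z^18, C_2 ≅ Z^12.

Boundary ∂_1: C_1 → C_0 is given by ∂[p,q] = [q] − [p]. For instance
  ∂[2,4] = [4] − [2].
As a 7×18 matrix over Z this has rank 6, with invariant factors (1,1,1,1,1,1).

The boundary map ∂_2: C_2 → C_1 maps a triangle to the signed sum of its edges. For instance
  ∂[5,6,7] = [6,7] − [5,7] + [5,6],
  ∂[4,5,6] = [5,6] − [4,6] + [4,5].
This gives a 18×12 integer matrix of rank 12; reducing to Smith normal form yields diagonal entries (1,1,1,1,1,1,1,1,1,1,1,2).

Reading off H_k = ker ∂_k / im ∂_{k+1}:

  H_0: rank C_0 − rank ∂_1 = 7 − 6 = 1, and the invariant factors of ∂_1 are all 1, so H_0 = Z.
  H_1: rank ker ∂_1 − rank ∂_2 = (18 − 6) − 12 = 0, and ∂_2 has invariant factor 2 > 1, so H_1 = Z/2Z.
  H_2: rank ker ∂_2 − rank ∂_3 = (12 − 12) − 0 = 0, and there is no ∂_3, so H_2 = 0.

(K is a triangulation of the real projective plane RP^2.)

H_0 = Z,  H_1 = Z/2Z,  H_2 = 0.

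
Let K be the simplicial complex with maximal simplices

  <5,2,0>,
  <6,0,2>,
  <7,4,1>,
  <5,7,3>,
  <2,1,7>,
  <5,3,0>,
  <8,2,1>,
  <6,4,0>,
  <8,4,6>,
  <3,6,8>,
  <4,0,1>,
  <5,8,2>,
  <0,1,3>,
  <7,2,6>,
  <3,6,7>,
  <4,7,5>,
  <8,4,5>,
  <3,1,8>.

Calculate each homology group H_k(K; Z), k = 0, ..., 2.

H_0 = Z,  H_1 = Z^2,  H_2 = Z.

We work with the vertex ordering 0 < 1 < 2 < 3 < 4 < 5 < 6 < 7 < 8. The simplices of K, each written with vertices in increasing order, are:

  0-simplices (9): [0], [1], [2], [3], [4], [5], [6], [7], [8]
  1-simplices (27): (27 of them)
  2-simplices (18): [0,1,3], [0,1,4], [0,2,5], [0,2,6], [0,3,5], [0,4,6], [1,2,7], [1,2,8], [1,3,8], [1,4,7], [2,5,8], [2,6,7], [3,5,7], [3,6,7], [3,6,8], [4,5,7], [4,5,8], [4,6,8]

Hence C_0 ≅ Z^9, C_1 ≅ Z^27, C_2 ≅ Z^18.

Boundary ∂_1: C_1 → C_0 maps an edge to its endpoints' difference, ∂[p,q] = q − p. For instance
  ∂[1,4] = [4] − [1].
As a 9×27 matrix over Z this has rank 8, with invariant factors (1,1,1,1,1,1,1,1).

The boundary map ∂_2: C_2 → C_1 acts by ∂[p,q,r] = [q,r] − [p,r] + [p,q]. For instance
  ∂[2,5,8] = [5,8] − [2,8] + [2,5],
  ∂[3,5,7] = [5,7] − [3,7] + [3,5].
The resulting 27×18 matrix has rank 17, and its Smith normal form has invariant factors (1,1,1,1,1,1,1,1,1,1,1,1,1,1,1,1,1).

Computing H_k = (kernel of ∂_k) / (image of ∂_{k+1}):

  H_0: rank C_0 − rank ∂_1 = 9 − 8 = 1, and the invariant factors of ∂_1 are all 1, so H_0 ≅ Z.
  H_1: rank ker ∂_1 − rank ∂_2 = (27 − 8) − 17 = 2, and the invariant factors of ∂_2 are all 1, so H_1 ≅ Z^2.
  H_2: rank ker ∂_2 − rank ∂_3 = (18 − 17) − 0 = 1, and there is no ∂_3, so H_2 ≅ Z.

As a check, the Euler characteristic is 9 − 27 + 18 = 0, which agrees with 1 − 2 + 1 = 0.
(K is a triangulation of the torus T^2.)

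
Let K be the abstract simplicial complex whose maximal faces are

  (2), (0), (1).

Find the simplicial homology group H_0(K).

K has 3 vertices.
rank ∂_0 = 0, rank ∂_1 = 0 ⇒ b_0 = 3 − 0 − 0 = 3. So H_0 = Z^3.

H_0 ≅ Z^3.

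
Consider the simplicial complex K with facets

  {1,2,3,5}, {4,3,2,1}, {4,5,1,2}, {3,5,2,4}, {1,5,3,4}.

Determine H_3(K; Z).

H_3 = Z.

K has 5 vertices, 10 edges, 10 triangles, 5 3-simplices.
rank ∂_3 = 4, rank ∂_4 = 0 ⇒ b_3 = 5 − 4 − 0 = 1. So H_3 = Z.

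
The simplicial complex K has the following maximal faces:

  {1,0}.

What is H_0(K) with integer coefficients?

H_0 ≅ Z.

Take the total order 0 < 1 on the vertex set. Then K (dimension 1) consists of the simplices:

  0-simplices (2): [0], [1]
  1-simplices (1): [0,1]

Hence C_0 ≅ Z^2, C_1 ≅ Z^1.

Boundary ∂_1: C_1 → C_0 is given by ∂[p,q] = [q] − [p].
The resulting 2×1 matrix has rank 1, and its Smith normal form has invariant factors (1).

Computing H_k = (kernel of ∂_k) / (image of ∂_{k+1}):

  H_0: rank C_0 − rank ∂_1 = 2 − 1 = 1, and the invariant factors of ∂_1 are all 1, so H_0 = Z.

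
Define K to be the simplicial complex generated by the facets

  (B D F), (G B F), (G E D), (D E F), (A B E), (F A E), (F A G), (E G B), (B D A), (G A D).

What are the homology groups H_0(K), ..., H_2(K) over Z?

Take the total order A < B < D < E < F < G on the vertex set. Then K (dimension 2) consists of the simplices:

  0-simplices (6): A, B, D, E, F, G
  1-simplices (15): AB, AD, AE, AF, AG, BD, BE, BF, BG, DE, DF, DG, EF, EG, FG
  2-simplices (10): ABD, ABE, ADG, AEF, AFG, BDF, BEG, BFG, DEF, DEG

so the chain groups are C_0 ≅ Z^6, C_1 ≅ Z^15, C_2 ≅ Z^10.

∂_1: C_1 → C_0 maps an edge to its endpoints' difference, ∂[p,q] = q − p. For instance
  ∂BG = G − B.
The 6×15 boundary matrix has rank 5 and Smith normal form diag(1,1,1,1,1).

Boundary ∂_2: C_2 → C_1 sends each 2-simplex [p,q,r] to [q,r] − [p,r] + [p,q]. For instance
  ∂AFG = FG − AG + AF,
  ∂DEF = EF − DF + DE.
The resulting 15×10 matrix has rank 10, and its Smith normal form has invariant factors (1,1,1,1,1,1,1,1,1,2).

Now H_k = ker ∂_k / im ∂_{k+1}, so:

  H_0: rank C_0 − rank ∂_1 = 6 − 5 = 1, and the invariant factors of ∂_1 are all 1, so H_0 = Z.
  H_1: rank ker ∂_1 − rank ∂_2 = (15 − 5) − 10 = 0, and ∂_2 has invariant factor 2 > 1, so H_1 = Z/2.
  H_2: rank ker ∂_2 − rank ∂_3 = (10 − 10) − 0 = 0, and there is no ∂_3, so H_2 = 0.

As a check, the Euler characteristic is 6 − 15 + 10 = 1, which agrees with 1 − 0 + 0 = 1.

H_0 ≅ Z,  H_1 ≅ Z/2,  H_2 = 0.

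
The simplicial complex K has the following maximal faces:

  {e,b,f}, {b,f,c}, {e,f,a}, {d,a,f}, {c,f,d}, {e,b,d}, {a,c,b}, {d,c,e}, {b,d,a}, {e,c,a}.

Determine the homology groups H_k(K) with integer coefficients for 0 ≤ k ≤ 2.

H_0 ≅ Z,  H_1 ≅ Z/2Z,  H_2 = 0.

Take the total order a < b < c < d < e < f on the vertex set. Then K (dimension 2) consists of the simplices:

  0-simplices (6): a, b, c, d, e, f
  1-simplices (15): ab, ac, ad, ae, af, bc, bd, be, bf, cd, ce, cf, de, df, ef
  2-simplices (10): abc, abd, ace, adf, aef, bcf, bde, bef, cde, cdf

giving chain groups C_0 ≅ Z^6, C_1 ≅ Z^15, C_2 ≅ Z^10.

Boundary ∂_1: C_1 → C_0 maps an edge to its endpoints' difference, ∂[p,q] = q − p. For instance
  ∂bd = d − b.
As a 6×15 matrix over Z this has rank 5, with invariant factors (1,1,1,1,1).

Boundary ∂_2: C_2 → C_1 sends each 2-simplex [p,q,r] to [q,r] − [p,r] + [p,q]. For instance
  ∂abd = bd − ad + ab,
  ∂ace = ce − ae + ac.
This gives a 15×10 integer matrix of rank 10; reducing to Smith normal form yields diagonal entries (1,1,1,1,1,1,1,1,1,2).

From H_k ≅ ker(∂_k) / im(∂_{k+1}) we obtain:

  H_0: rank C_0 − rank ∂_1 = 6 − 5 = 1, and the invariant factors of ∂_1 are all 1, so H_0 = Z.
  H_1: rank ker ∂_1 − rank ∂_2 = (15 − 5) − 10 = 0, and ∂_2 has invariant factor 2 > 1, so H_1 = Z/2Z.
  H_2: rank ker ∂_2 − rank ∂_3 = (10 − 10) − 0 = 0, and there is no ∂_3, so H_2 = 0.

As a check, the Euler characteristic is 6 − 15 + 10 = 1, which agrees with 1 − 0 + 0 = 1.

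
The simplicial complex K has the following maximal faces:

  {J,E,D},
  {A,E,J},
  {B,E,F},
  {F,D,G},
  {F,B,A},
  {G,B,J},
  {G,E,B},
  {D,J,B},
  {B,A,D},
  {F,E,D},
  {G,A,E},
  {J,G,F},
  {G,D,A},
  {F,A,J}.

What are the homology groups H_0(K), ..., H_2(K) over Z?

H_0 ≅ Z,  H_1 ≅ Z^2,  H_2 ≅ Z.

K has 7 vertices, 21 edges, 14 triangles.
rank ∂_0 = 0, rank ∂_1 = 6 ⇒ b_0 = 7 − 0 − 6 = 1; all invariant factors of ∂_1 are 1 so no torsion. So H_0 = Z.
rank ∂_1 = 6, rank ∂_2 = 13 ⇒ b_1 = 21 − 6 − 13 = 2; all invariant factors of ∂_2 are 1 so no torsion. So H_1 = Z^2.
rank ∂_2 = 13, rank ∂_3 = 0 ⇒ b_2 = 14 − 13 − 0 = 1. So H_2 = Z.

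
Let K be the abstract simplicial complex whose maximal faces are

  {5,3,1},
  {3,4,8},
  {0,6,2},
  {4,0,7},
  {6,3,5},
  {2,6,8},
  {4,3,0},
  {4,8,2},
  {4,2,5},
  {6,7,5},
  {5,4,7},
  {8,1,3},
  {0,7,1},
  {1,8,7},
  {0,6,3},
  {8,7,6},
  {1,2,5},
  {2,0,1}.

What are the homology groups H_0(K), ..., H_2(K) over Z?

H_0 ≅ Z,  H_1 ≅ Z^2,  H_2 ≅ Z.

We work with the vertex ordering 0 < 1 < 2 < 3 < 4 < 5 < 6 < 7 < 8. The simplices of K, each written with vertices in increasing order, are:

  0-simplices (9): [0], [1], [2], [3], [4], [5], [6], [7], [8]
  1-simplices (27): (27 of them)
  2-simplices (18): [0,1,2], [0,1,7], [0,2,6], [0,3,4], [0,3,6], [0,4,7], [1,2,5], [1,3,5], [1,3,8], [1,7,8], [2,4,5], [2,4,8], [2,6,8], [3,4,8], [3,5,6], [4,5,7], [5,6,7], [6,7,8]

so the chain groups are C_0 ≅ Z^9, C_1 ≅ Z^27, C_2 ≅ Z^18.

∂_1: C_1 → C_0 is given by ∂[p,q] = [q] − [p]. For instance
  ∂[2,6] = [6] − [2].
The 9×27 boundary matrix has rank 8 and Smith normal form diag(1,1,1,1,1,1,1,1).

The boundary map ∂_2: C_2 → C_1 sends each 2-simplex [p,q,r] to [q,r] − [p,r] + [p,q]. For instance
  ∂[1,3,8] = [3,8] − [1,8] + [1,3],
  ∂[0,1,7] = [1,7] − [0,7] + [0,1].
The 27×18 boundary matrix has rank 17 and Smith normal form diag(1,1,1,1,1,1,1,1,1,1,1,1,1,1,1,1,1).

From H_k ≅ ker(∂_k) / im(∂_{k+1}) we obtain:

  H_0: rank C_0 − rank ∂_1 = 9 − 8 = 1, and the invariant factors of ∂_1 are all 1, so H_0 ≅ Z.
  H_1: rank ker ∂_1 − rank ∂_2 = (27 − 8) − 17 = 2, and the invariant factors of ∂_2 are all 1, so H_1 ≅ Z^2.
  H_2: rank ker ∂_2 − rank ∂_3 = (18 − 17) − 0 = 1, and there is no ∂_3, so H_2 ≅ Z.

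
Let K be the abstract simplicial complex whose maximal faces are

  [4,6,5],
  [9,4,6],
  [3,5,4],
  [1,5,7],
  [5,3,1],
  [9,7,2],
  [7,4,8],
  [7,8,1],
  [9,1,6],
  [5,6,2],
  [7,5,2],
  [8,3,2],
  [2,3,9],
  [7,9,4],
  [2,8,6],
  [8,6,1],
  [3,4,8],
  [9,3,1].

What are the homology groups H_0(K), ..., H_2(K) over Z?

H_0 = Z,  H_1 = Z^2,  H_2 = Z.

Take the total order 1 < 2 < 3 < 4 < 5 < 6 < 7 < 8 < 9 on the vertex set. Then K (dimension 2) consists of the simplices:

  0-simplices (9): [1], [2], [3], [4], [5], [6], [7], [8], [9]
  1-simplices (27): (27 of them)
  2-simplices (18): [1,3,5], [1,3,9], [1,5,7], [1,6,8], [1,6,9], [1,7,8], [2,3,8], [2,3,9], [2,5,6], [2,5,7], [2,6,8], [2,7,9], [3,4,5], [3,4,8], [4,5,6], [4,6,9], [4,7,8], [4,7,9]

so the chain groups are C_0 ≅ Z^9, C_1 ≅ Z^27, C_2 ≅ Z^18.

The boundary map ∂_1: C_1 → C_0 sends each edge [p,q] (with p < q) to q − p.
The 9×27 boundary matrix has rank 8 and Smith normal form diag(1,1,1,1,1,1,1,1).

∂_2: C_2 → C_1 maps a triangle to the signed sum of its edges. For instance
  ∂[1,3,9] = [3,9] − [1,9] + [1,3],
  ∂[1,6,8] = [6,8] − [1,8] + [1,6].
This gives a 27×18 integer matrix of rank 17; reducing to Smith normal form yields diagonal entries (1,1,1,1,1,1,1,1,1,1,1,1,1,1,1,1,1).

Computing H_k = (kernel of ∂_k) / (image of ∂_{k+1}):

  H_0: rank C_0 − rank ∂_1 = 9 − 8 = 1, and the invariant factors of ∂_1 are all 1, so H_0 ≅ Z.
  H_1: rank ker ∂_1 − rank ∂_2 = (27 − 8) − 17 = 2, and the invariant factors of ∂_2 are all 1, so H_1 ≅ Z^2.
  H_2: rank ker ∂_2 − rank ∂_3 = (18 − 17) − 0 = 1, and there is no ∂_3, so H_2 ≅ Z.

As a check, the Euler characteristic is 9 − 27 + 18 = 0, which agrees with 1 − 2 + 1 = 0.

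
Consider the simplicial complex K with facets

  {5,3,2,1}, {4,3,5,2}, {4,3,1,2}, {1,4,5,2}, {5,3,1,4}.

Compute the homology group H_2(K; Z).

We work with the vertex ordering 1 < 2 < 3 < 4 < 5. The simplices of K, each written with vertices in increasing order, are:

  0-simplices (5): [1], [2], [3], [4], [5]
  1-simplices (10): [1,2], [1,3], [1,4], [1,5], [2,3], [2,4], [2,5], [3,4], [3,5], [4,5]
  2-simplices (10): [1,2,3], [1,2,4], [1,2,5], [1,3,4], [1,3,5], [1,4,5], [2,3,4], [2,3,5], [2,4,5], [3,4,5]
  3-simplices (5): [1,2,3,4], [1,2,3,5], [1,2,4,5], [1,3,4,5], [2,3,4,5]

giving chain groups C_0 ≅ Z^5, C_1 ≅ Z^10, C_2 ≅ Z^10, C_3 ≅ Z^5.

The boundary map ∂_1: C_1 → C_0 maps an edge to its endpoints' difference, ∂[p,q] = q − p. For instance
  ∂[1,3] = [3] − [1].
This gives a 5×10 integer matrix of rank 4; reducing to Smith normal form yields diagonal entries (1,1,1,1).

The boundary map ∂_2: C_2 → C_1 sends each 2-simplex [p,q,r] to [q,r] − [p,r] + [p,q]. For instance
  ∂[2,4,5] = [4,5] − [2,5] + [2,4],
  ∂[3,4,5] = [4,5] − [3,5] + [3,4].
As a 10×10 matrix over Z this has rank 6, with invariant factors (1,1,1,1,1,1).

∂_3: C_3 → C_2 sends each 3-simplex σ to the alternating sum Σ_i (−1)^i (σ with its i-th vertex removed). For instance
  ∂[1,2,4,5] = [2,4,5] − [1,4,5] + [1,2,5] − [1,2,4],
  ∂[1,2,3,5] = [2,3,5] − [1,3,5] + [1,2,5] − [1,2,3].
The 10×5 boundary matrix has rank 4 and Smith normal form diag(1,1,1,1).

Computing H_k = (kernel of ∂_k) / (image of ∂_{k+1}):

  H_2: rank ker ∂_2 − rank ∂_3 = (10 − 6) − 4 = 0, and the invariant factors of ∂_3 are all 1, so H_2 = 0.

(K is a triangulation of the 3-sphere S^3.)

H_2 = 0.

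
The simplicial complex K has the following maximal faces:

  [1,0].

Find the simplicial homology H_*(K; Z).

H_0 ≅ Z,  H_1 = 0.

Take the total order 0 < 1 on the vertex set. Then K (dimension 1) consists of the simplices:

  0-simplices (2): [0], [1]
  1-simplices (1): [0,1]

giving chain groups C_0 ≅ Z^2, C_1 ≅ Z^1.

The boundary map ∂_1: C_1 → C_0 is given by ∂[p,q] = [q] − [p]. For instance
  ∂[0,1] = [1] − [0].
The resulting 2×1 matrix has rank 1, and its Smith normal form has invariant factors (1).

Now H_k = ker ∂_k / im ∂_{k+1}, so:

  H_0: rank C_0 − rank ∂_1 = 2 − 1 = 1, and the invariant factors of ∂_1 are all 1, so H_0 ≅ Z.
  H_1: rank ker ∂_1 − rank ∂_2 = (1 − 1) − 0 = 0, and there is no ∂_2, so H_1 ≅ 0.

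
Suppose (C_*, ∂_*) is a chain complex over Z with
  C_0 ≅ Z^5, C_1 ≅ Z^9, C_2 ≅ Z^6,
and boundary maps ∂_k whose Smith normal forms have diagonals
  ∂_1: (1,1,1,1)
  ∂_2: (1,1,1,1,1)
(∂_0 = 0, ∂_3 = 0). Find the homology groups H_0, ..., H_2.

H_0 ≅ Z,  H_1 = 0,  H_2 ≅ Z.

H_0: b_0 = 5 − 0 − 4 = 1; torsion from ∂_1 factors > 1: none. So H_0 ≅ Z.
H_1: b_1 = 9 − 4 − 5 = 0; torsion from ∂_2 factors > 1: none. So H_1 ≅ 0.
H_2: b_2 = 6 − 5 − 0 = 1; torsion from ∂_3 factors > 1: none. So H_2 ≅ Z.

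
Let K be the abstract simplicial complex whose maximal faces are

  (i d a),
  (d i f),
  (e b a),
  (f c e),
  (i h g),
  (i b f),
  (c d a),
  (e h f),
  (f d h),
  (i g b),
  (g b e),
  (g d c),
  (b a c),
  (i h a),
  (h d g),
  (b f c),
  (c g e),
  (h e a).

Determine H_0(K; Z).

Order the vertices as a < b < c < d < e < f < g < h < i. Listing each simplex with vertices in this order, K has dimension 2 with simplices:

  0-simplices (9): a, b, c, d, e, f, g, h, i
  1-simplices (27): ab, ac, ad, ae, ah, ai, bc, be, bf, bg, bi, cd, ce, cf, cg, df, dg, dh, di, ef, eg, eh, fh, fi, gh, gi, hi
  2-simplices (18): abc, abe, acd, adi, aeh, ahi, bcf, beg, bfi, bgi, cdg, cef, ceg, dfh, dfi, dgh, efh, ghi

giving chain groups C_0 ≅ Z^9, C_1 ≅ Z^27, C_2 ≅ Z^18.

Boundary ∂_1: C_1 → C_0 maps an edge to its endpoints' difference, ∂[p,q] = q − p.
The 9×27 boundary matrix has rank 8 and Smith normal form diag(1,1,1,1,1,1,1,1).

Boundary ∂_2: C_2 → C_1 sends each 2-simplex [p,q,r] to [q,r] − [p,r] + [p,q]. For instance
  ∂aeh = eh − ah + ae,
  ∂ahi = hi − ai + ah.
The resulting 27×18 matrix has rank 18, and its Smith normal form has invariant factors (1,1,1,1,1,1,1,1,1,1,1,1,1,1,1,1,1,2).

Now H_k = ker ∂_k / im ∂_{k+1}, so:

  H_0: rank C_0 − rank ∂_1 = 9 − 8 = 1, and the invariant factors of ∂_1 are all 1, so H_0 ≅ Z.

(K is a triangulation of the Klein bottle.)

H_0 = Z.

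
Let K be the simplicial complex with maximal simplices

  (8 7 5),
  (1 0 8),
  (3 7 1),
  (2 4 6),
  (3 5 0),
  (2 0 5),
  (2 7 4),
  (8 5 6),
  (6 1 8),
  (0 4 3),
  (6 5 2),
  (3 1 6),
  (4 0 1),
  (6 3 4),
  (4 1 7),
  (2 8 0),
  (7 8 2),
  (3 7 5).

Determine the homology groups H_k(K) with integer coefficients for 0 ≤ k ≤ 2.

Take the total order 0 < 1 < 2 < 3 < 4 < 5 < 6 < 7 < 8 on the vertex set. Then K (dimension 2) consists of the simplices:

  0-simplices (9): [0], [1], [2], [3], [4], [5], [6], [7], [8]
  1-simplices (27): (27 of them)
  2-simplices (18): [0,1,4], [0,1,8], [0,2,5], [0,2,8], [0,3,4], [0,3,5], [1,3,6], [1,3,7], [1,4,7], [1,6,8], [2,4,6], [2,4,7], [2,5,6], [2,7,8], [3,4,6], [3,5,7], [5,6,8], [5,7,8]

so the chain groups are C_0 ≅ Z^9, C_1 ≅ Z^27, C_2 ≅ Z^18.

The boundary map ∂_1: C_1 → C_0 sends each edge [p,q] (with p < q) to q − p. For instance
  ∂[3,5] = [5] − [3].
The resulting 9×27 matrix has rank 8, and its Smith normal form has invariant factors (1,1,1,1,1,1,1,1).

The boundary map ∂_2: C_2 → C_1 sends each 2-simplex [p,q,r] to [q,r] − [p,r] + [p,q]. For instance
  ∂[0,2,8] = [2,8] − [0,8] + [0,2],
  ∂[1,6,8] = [6,8] − [1,8] + [1,6].
As a 27×18 matrix over Z this has rank 18, with invariant factors (1,1,1,1,1,1,1,1,1,1,1,1,1,1,1,1,1,2).

Reading off H_k = ker ∂_k / im ∂_{k+1}:

  H_0: rank C_0 − rank ∂_1 = 9 − 8 = 1, and the invariant factors of ∂_1 are all 1, so H_0 ≅ Z.
  H_1: rank ker ∂_1 − rank ∂_2 = (27 − 8) − 18 = 1, and ∂_2 has invariant factor 2 > 1, so H_1 ≅ Z × Z/2.
  H_2: rank ker ∂_2 − rank ∂_3 = (18 − 18) − 0 = 0, and there is no ∂_3, so H_2 ≅ 0.

(K is a triangulation of the Klein bottle.)

H_0 ≅ Z,  H_1 ≅ Z × Z/2,  H_2 = 0.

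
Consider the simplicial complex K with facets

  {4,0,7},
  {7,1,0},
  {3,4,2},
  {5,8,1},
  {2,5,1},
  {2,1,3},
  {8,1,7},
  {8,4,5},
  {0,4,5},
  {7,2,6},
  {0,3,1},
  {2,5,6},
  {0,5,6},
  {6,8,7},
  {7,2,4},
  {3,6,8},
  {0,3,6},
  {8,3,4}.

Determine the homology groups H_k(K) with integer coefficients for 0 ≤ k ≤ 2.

Order the vertices as 0 < 1 < 2 < 3 < 4 < 5 < 6 < 7 < 8. Listing each simplex with vertices in this order, K has dimension 2 with simplices:

  0-simplices (9): [0], [1], [2], [3], [4], [5], [6], [7], [8]
  1-simplices (27): (27 of them)
  2-simplices (18): [0,1,3], [0,1,7], [0,3,6], [0,4,5], [0,4,7], [0,5,6], [1,2,3], [1,2,5], [1,5,8], [1,7,8], [2,3,4], [2,4,7], [2,5,6], [2,6,7], [3,4,8], [3,6,8], [4,5,8], [6,7,8]

Hence C_0 ≅ Z^9, C_1 ≅ Z^27, C_2 ≅ Z^18.

∂_1: C_1 → C_0 is given by ∂[p,q] = [q] − [p].
The 9×27 boundary matrix has rank 8 and Smith normal form diag(1,1,1,1,1,1,1,1).

Boundary ∂_2: C_2 → C_1 acts by ∂[p,q,r] = [q,r] − [p,r] + [p,q]. For instance
  ∂[2,5,6] = [5,6] − [2,6] + [2,5],
  ∂[2,4,7] = [4,7] − [2,7] + [2,4].
The 27×18 boundary matrix has rank 17 and Smith normal form diag(1,1,1,1,1,1,1,1,1,1,1,1,1,1,1,1,1).

From H_k ≅ ker(∂_k) / im(∂_{k+1}) we obtain:

  H_0: rank C_0 − rank ∂_1 = 9 − 8 = 1, and the invariant factors of ∂_1 are all 1, so H_0 ≅ Z.
  H_1: rank ker ∂_1 − rank ∂_2 = (27 − 8) − 17 = 2, and the invariant factors of ∂_2 are all 1, so H_1 ≅ Z^2.
  H_2: rank ker ∂_2 − rank ∂_3 = (18 − 17) − 0 = 1, and there is no ∂_3, so H_2 ≅ Z.

As a check, the Euler characteristic is 9 − 27 + 18 = 0, which agrees with 1 − 2 + 1 = 0.

H_0 = Z,  H_1 = Z^2,  H_2 = Z.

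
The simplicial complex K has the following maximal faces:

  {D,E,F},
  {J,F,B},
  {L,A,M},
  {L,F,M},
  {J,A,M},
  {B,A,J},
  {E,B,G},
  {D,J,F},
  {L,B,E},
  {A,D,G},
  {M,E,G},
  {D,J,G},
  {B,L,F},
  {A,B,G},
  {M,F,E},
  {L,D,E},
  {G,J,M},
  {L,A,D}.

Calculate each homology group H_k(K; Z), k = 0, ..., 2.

We work with the vertex ordering A < B < D < E < F < G < J < L < M. The simplices of K, each written with vertices in increasing order, are:

  0-simplices (9): A, B, D, E, F, G, J, L, M
  1-simplices (27): AB, AD, AG, AJ, AL, AM, BE, BF, BG, BJ, BL, DE, DF, DG, DJ, DL, EF, EG, EL, EM, FJ, FL, FM, GJ, GM, JM, LM
  2-simplices (18): ABG, ABJ, ADG, ADL, AJM, ALM, BEG, BEL, BFJ, BFL, DEF, DEL, DFJ, DGJ, EFM, EGM, FLM, GJM

so the chain groups are C_0 ≅ Z^9, C_1 ≅ Z^27, C_2 ≅ Z^18.

Boundary ∂_1: C_1 → C_0 sends each edge [p,q] (with p < q) to q − p. For instance
  ∂DE = E − D.
The 9×27 boundary matrix has rank 8 and Smith normal form diag(1,1,1,1,1,1,1,1).

The boundary map ∂_2: C_2 → C_1 sends each 2-simplex [p,q,r] to [q,r] − [p,r] + [p,q]. For instance
  ∂GJM = JM − GM + GJ,
  ∂BFL = FL − BL + BF.
This gives a 27×18 integer matrix of rank 18; reducing to Smith normal form yields diagonal entries (1,1,1,1,1,1,1,1,1,1,1,1,1,1,1,1,1,2).

From H_k ≅ ker(∂_k) / im(∂_{k+1}) we obtain:

  H_0: rank C_0 − rank ∂_1 = 9 − 8 = 1, and the invariant factors of ∂_1 are all 1, so H_0 ≅ Z.
  H_1: rank ker ∂_1 − rank ∂_2 = (27 − 8) − 18 = 1, and ∂_2 has invariant factor 2 > 1, so H_1 ≅ Z × Z/2.
  H_2: rank ker ∂_2 − rank ∂_3 = (18 − 18) − 0 = 0, and there is no ∂_3, so H_2 ≅ 0.

As a check, the Euler characteristic is 9 − 27 + 18 = 0, which agrees with 1 − 1 + 0 = 0.

H_0 ≅ Z,  H_1 ≅ Z × Z/2,  H_2 = 0.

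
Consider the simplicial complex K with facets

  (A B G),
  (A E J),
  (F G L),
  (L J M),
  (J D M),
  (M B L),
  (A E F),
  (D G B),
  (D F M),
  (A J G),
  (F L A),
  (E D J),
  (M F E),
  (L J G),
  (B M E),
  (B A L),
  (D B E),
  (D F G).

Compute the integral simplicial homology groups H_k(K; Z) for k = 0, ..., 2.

We work with the vertex ordering A < B < D < E < F < G < J < L < M. The simplices of K, each written with vertices in increasing order, are:

  0-simplices (9): A, B, D, E, F, G, J, L, M
  1-simplices (27): AB, AE, AF, AG, AJ, AL, BD, BE, BG, BL, BM, DE, DF, DG, DJ, DM, EF, EJ, EM, FG, FL, FM, GJ, GL, JL, JM, LM
  2-simplices (18): ABG, ABL, AEF, AEJ, AFL, AGJ, BDE, BDG, BEM, BLM, DEJ, DFG, DFM, DJM, EFM, FGL, GJL, JLM

Hence C_0 ≅ Z^9, C_1 ≅ Z^27, C_2 ≅ Z^18.

∂_1: C_1 → C_0 is given by ∂[p,q] = [q] − [p]. For instance
  ∂LM = M − L.
As a 9×27 matrix over Z this has rank 8, with invariant factors (1,1,1,1,1,1,1,1).

∂_2: C_2 → C_1 maps a triangle to the signed sum of its edges. For instance
  ∂AFL = FL − AL + AF,
  ∂AEJ = EJ − AJ + AE.
This gives a 27×18 integer matrix of rank 18; reducing to Smith normal form yields diagonal entries (1,1,1,1,1,1,1,1,1,1,1,1,1,1,1,1,1,2).

From H_k ≅ ker(∂_k) / im(∂_{k+1}) we obtain:

  H_0: rank C_0 − rank ∂_1 = 9 − 8 = 1, and the invariant factors of ∂_1 are all 1, so H_0 ≅ Z.
  H_1: rank ker ∂_1 − rank ∂_2 = (27 − 8) − 18 = 1, and ∂_2 has invariant factor 2 > 1, so H_1 ≅ Z ⊕ Z/2.
  H_2: rank ker ∂_2 − rank ∂_3 = (18 − 18) − 0 = 0, and there is no ∂_3, so H_2 ≅ 0.

As a check, the Euler characteristic is 9 − 27 + 18 = 0, which agrees with 1 − 1 + 0 = 0.

H_0 ≅ Z,  H_1 ≅ Z ⊕ Z/2,  H_2 = 0.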